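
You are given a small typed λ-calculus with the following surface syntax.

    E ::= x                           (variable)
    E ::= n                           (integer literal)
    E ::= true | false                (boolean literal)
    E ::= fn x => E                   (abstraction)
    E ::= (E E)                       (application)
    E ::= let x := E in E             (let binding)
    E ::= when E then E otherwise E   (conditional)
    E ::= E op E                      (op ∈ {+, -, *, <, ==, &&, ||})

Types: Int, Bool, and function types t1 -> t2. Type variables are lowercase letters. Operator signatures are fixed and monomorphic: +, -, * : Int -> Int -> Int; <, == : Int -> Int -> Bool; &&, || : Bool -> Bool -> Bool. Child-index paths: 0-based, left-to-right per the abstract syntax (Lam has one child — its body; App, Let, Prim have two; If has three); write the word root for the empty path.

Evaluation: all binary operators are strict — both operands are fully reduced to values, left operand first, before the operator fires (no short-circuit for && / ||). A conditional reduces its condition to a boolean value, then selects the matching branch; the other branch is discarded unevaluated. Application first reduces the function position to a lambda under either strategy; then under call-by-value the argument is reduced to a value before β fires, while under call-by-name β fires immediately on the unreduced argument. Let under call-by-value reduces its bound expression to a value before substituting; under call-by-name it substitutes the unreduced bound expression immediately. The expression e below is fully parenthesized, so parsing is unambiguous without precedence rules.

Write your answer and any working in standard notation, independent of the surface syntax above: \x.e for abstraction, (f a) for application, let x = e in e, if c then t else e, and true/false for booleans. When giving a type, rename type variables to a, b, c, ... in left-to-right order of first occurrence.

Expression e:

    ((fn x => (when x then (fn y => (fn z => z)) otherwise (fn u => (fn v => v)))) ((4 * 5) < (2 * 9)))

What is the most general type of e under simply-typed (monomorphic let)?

Trace:
x : a
  unify a ~ Bool
z : c
\z._ : c -> c
\y._ : b -> c -> c
v : e
\v._ : e -> e
\u._ : d -> e -> e
  unify b -> c -> c ~ d -> e -> e
  unify b ~ d
  unify c -> c ~ e -> e
  unify c ~ e
  unify e ~ e
\x._ : Bool -> d -> e -> e
  unify Int ~ Int
  unify Int ~ Int
  unify Int ~ Int
  unify Int ~ Int
  unify Int ~ Int
  unify Int ~ Int
  unify Bool -> d -> e -> e ~ Bool -> f
  unify Bool ~ Bool
  unify d -> e -> e ~ f
_ _ : d -> e -> e

Answer: a -> b -> b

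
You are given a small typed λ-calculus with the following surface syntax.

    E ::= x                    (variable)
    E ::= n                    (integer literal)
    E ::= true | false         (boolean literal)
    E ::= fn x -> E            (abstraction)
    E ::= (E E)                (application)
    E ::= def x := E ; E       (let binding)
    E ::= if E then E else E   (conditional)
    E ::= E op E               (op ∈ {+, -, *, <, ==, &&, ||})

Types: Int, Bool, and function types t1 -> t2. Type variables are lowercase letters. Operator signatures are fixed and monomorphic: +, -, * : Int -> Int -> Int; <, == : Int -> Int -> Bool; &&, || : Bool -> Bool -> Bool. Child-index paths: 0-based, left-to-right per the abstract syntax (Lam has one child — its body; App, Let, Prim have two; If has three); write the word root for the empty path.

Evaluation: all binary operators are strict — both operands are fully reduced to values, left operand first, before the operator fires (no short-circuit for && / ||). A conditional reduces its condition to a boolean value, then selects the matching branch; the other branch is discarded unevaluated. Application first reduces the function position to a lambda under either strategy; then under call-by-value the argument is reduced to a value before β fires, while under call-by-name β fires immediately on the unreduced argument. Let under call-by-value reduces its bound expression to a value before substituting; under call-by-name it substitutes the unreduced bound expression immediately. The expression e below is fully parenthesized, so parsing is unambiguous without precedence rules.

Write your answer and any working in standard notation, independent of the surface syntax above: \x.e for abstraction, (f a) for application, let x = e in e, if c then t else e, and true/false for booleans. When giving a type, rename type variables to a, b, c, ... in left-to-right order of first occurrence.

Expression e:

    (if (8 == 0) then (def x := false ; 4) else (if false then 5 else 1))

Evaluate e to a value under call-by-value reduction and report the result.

Derivation:
step 0: (if (8 == 0) then (let x = false in 4) else (if false then 5 else 1))
step 1: [delta@0] (if false then (let x = false in 4) else (if false then 5 else 1))
step 2: [if@root] (if false then 5 else 1)
step 3: [if@root] 1

Answer: 1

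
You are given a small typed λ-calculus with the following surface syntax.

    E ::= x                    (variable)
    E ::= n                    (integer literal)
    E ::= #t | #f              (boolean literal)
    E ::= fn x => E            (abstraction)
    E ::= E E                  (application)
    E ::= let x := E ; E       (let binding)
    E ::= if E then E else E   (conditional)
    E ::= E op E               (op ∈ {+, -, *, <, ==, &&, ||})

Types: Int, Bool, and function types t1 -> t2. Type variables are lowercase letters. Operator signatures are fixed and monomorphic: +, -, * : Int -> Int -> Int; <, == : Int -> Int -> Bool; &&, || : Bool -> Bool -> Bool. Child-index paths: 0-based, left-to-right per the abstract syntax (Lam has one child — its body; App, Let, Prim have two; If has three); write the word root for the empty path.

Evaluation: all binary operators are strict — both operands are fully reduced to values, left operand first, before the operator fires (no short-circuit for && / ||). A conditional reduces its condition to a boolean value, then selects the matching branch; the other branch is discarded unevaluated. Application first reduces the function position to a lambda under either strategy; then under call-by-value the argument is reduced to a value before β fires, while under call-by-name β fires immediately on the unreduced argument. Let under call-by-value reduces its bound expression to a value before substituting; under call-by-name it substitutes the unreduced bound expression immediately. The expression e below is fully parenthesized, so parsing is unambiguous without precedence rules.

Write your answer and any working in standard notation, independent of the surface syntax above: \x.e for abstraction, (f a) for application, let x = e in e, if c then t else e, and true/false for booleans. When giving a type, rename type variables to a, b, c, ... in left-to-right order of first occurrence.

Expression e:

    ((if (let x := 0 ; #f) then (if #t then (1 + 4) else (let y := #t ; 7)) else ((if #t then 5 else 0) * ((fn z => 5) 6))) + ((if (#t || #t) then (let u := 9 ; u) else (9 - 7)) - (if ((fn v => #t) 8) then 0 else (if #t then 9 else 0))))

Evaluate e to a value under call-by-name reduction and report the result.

Trace:
step 0: ((if (let x = 0 in false) then (if true then (1 + 4) else (let y = true in 7)) else ((if true then 5 else 0) * ((\z.5) 6))) + ((if (true || true) then (let u = 9 in u) else (9 - 7)) - (if ((\v.true) 8) then 0 else (if true then 9 else 0))))
step 1: [let@0.0] ((if false then (if true then (1 + 4) else (let y = true in 7)) else ((if true then 5 else 0) * ((\z.5) 6))) + ((if (true || true) then (let u = 9 in u) else (9 - 7)) - (if ((\v.true) 8) then 0 else (if true then 9 else 0))))
step 2: [if@0] (((if true then 5 else 0) * ((\z.5) 6)) + ((if (true || true) then (let u = 9 in u) else (9 - 7)) - (if ((\v.true) 8) then 0 else (if true then 9 else 0))))
step 3: [if@0.0] ((5 * ((\z.5) 6)) + ((if (true || true) then (let u = 9 in u) else (9 - 7)) - (if ((\v.true) 8) then 0 else (if true then 9 else 0))))
step 4: [beta@0.1] ((5 * 5) + ((if (true || true) then (let u = 9 in u) else (9 - 7)) - (if ((\v.true) 8) then 0 else (if true then 9 else 0))))
step 5: [delta@0] (25 + ((if (true || true) then (let u = 9 in u) else (9 - 7)) - (if ((\v.true) 8) then 0 else (if true then 9 else 0))))
step 6: [delta@1.0.0] (25 + ((if true then (let u = 9 in u) else (9 - 7)) - (if ((\v.true) 8) then 0 else (if true then 9 else 0))))
step 7: [if@1.0] (25 + ((let u = 9 in u) - (if ((\v.true) 8) then 0 else (if true then 9 else 0))))
step 8: [let@1.0] (25 + (9 - (if ((\v.true) 8) then 0 else (if true then 9 else 0))))
step 9: [beta@1.1.0] (25 + (9 - (if true then 0 else (if true then 9 else 0))))
step 10: [if@1.1] (25 + (9 - 0))
step 11: [delta@1] (25 + 9)
step 12: [delta@root] 34

Answer: 34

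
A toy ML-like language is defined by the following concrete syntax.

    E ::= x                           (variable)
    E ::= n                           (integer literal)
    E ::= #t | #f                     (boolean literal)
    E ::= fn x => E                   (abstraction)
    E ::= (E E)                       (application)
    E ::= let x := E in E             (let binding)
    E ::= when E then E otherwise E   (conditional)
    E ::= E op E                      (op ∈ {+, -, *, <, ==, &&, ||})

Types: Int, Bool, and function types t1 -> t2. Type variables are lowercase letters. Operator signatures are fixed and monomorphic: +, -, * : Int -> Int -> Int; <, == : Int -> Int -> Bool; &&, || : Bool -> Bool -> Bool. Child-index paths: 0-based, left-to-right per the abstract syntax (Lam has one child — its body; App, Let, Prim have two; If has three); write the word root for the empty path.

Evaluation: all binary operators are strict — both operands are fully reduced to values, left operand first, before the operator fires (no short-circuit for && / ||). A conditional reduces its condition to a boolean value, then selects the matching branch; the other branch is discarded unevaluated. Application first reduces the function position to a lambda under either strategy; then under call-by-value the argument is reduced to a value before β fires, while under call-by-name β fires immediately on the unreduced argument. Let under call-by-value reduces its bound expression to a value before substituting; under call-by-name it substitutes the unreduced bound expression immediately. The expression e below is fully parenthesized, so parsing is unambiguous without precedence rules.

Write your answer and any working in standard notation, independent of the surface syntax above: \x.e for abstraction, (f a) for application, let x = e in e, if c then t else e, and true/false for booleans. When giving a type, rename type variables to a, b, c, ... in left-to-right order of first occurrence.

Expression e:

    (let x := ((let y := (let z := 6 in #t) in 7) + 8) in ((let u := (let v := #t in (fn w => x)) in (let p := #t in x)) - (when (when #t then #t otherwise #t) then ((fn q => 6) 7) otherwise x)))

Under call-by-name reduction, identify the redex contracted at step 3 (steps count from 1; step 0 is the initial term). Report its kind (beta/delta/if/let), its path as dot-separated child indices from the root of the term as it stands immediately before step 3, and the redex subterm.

Answer: let at 0 : (let p = true in ((let y = (let z = 6 in true) in 7) + 8))

Working:
step 0: (let x = ((let y = (let z = 6 in true) in 7) + 8) in ((let u = (let v = true in (\w.x)) in (let p = true in x)) - (if (if true then true else true) then ((\q.6) 7) else x)))
step 1: [let@root] ((let u = (let v = true in (\w.((let y = (let z = 6 in true) in 7) + 8))) in (let p = true in ((let y = (let z = 6 in true) in 7) + 8))) - (if (if true then true else true) then ((\q.6) 7) else ((let y = (let z = 6 in true) in 7) + 8)))
step 2: [let@0] ((let p = true in ((let y = (let z = 6 in true) in 7) + 8)) - (if (if true then true else true) then ((\q.6) 7) else ((let y = (let z = 6 in true) in 7) + 8)))
step 3: [let@0] (((let y = (let z = 6 in true) in 7) + 8) - (if (if true then true else true) then ((\q.6) 7) else ((let y = (let z = 6 in true) in 7) + 8)))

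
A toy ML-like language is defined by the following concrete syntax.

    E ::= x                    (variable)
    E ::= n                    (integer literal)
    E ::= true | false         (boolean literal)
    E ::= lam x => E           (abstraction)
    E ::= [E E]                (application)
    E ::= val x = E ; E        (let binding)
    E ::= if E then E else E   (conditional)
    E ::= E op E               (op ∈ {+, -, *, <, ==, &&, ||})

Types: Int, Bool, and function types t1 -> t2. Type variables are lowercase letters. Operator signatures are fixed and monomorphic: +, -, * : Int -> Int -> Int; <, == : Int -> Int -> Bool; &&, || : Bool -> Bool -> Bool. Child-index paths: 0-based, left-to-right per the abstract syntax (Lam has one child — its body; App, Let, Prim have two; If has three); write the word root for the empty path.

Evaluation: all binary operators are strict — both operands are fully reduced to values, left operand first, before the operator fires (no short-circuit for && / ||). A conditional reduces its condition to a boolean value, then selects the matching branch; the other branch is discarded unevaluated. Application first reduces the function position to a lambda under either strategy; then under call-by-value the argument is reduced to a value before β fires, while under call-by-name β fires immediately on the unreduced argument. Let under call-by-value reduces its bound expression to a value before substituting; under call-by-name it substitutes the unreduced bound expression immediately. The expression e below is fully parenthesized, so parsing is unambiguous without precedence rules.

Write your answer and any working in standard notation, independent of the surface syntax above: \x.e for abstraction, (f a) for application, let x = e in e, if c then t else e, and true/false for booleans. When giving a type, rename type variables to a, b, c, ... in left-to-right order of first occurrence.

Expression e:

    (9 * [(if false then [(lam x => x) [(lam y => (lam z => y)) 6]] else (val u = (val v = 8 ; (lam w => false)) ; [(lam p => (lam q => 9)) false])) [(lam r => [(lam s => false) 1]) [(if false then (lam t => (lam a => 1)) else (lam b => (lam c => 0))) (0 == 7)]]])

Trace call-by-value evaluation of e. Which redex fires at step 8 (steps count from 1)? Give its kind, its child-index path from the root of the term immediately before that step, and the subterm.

Trace:
step 0: (9 * ((if false then ((\x.x) ((\y.(\z.y)) 6)) else (let u = (let v = 8 in (\w.false)) in ((\p.(\q.9)) false))) ((\r.((\s.false) 1)) ((if false then (\t.(\a.1)) else (\b.(\c.0))) (0 == 7)))))
step 1: [if@1.0] (9 * ((let u = (let v = 8 in (\w.false)) in ((\p.(\q.9)) false)) ((\r.((\s.false) 1)) ((if false then (\t.(\a.1)) else (\b.(\c.0))) (0 == 7)))))
step 2: [let@1.0.0] (9 * ((let u = (\w.false) in ((\p.(\q.9)) false)) ((\r.((\s.false) 1)) ((if false then (\t.(\a.1)) else (\b.(\c.0))) (0 == 7)))))
step 3: [let@1.0] (9 * (((\p.(\q.9)) false) ((\r.((\s.false) 1)) ((if false then (\t.(\a.1)) else (\b.(\c.0))) (0 == 7)))))
step 4: [beta@1.0] (9 * ((\q.9) ((\r.((\s.false) 1)) ((if false then (\t.(\a.1)) else (\b.(\c.0))) (0 == 7)))))
step 5: [if@1.1.1.0] (9 * ((\q.9) ((\r.((\s.false) 1)) ((\b.(\c.0)) (0 == 7)))))
step 6: [delta@1.1.1.1] (9 * ((\q.9) ((\r.((\s.false) 1)) ((\b.(\c.0)) false))))
step 7: [beta@1.1.1] (9 * ((\q.9) ((\r.((\s.false) 1)) (\c.0))))
step 8: [beta@1.1] (9 * ((\q.9) ((\s.false) 1)))

Answer: beta at 1.1 : ((\r.((\s.false) 1)) (\c.0))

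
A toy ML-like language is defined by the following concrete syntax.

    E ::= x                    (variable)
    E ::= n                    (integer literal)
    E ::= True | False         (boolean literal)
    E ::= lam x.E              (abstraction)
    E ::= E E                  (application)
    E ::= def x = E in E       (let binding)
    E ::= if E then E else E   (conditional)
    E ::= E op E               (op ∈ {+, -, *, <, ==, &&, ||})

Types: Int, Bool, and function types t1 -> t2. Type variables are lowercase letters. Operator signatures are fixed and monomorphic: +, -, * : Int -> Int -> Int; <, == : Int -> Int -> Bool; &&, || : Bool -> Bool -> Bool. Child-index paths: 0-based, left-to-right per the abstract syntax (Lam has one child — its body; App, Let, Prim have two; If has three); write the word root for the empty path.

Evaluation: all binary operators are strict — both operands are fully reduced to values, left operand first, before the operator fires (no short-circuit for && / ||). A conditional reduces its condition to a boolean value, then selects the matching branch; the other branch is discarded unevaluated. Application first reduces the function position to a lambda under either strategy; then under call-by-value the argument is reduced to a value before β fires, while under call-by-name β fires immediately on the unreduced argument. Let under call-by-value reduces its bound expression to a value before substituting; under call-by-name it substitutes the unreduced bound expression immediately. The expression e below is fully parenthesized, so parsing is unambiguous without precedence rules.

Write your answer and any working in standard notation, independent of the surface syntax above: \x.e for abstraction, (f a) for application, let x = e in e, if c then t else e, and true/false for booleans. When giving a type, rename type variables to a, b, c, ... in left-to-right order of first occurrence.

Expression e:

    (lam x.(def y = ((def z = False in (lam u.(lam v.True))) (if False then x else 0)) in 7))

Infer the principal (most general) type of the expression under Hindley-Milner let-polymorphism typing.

Working:
let z : Bool
\v._ : c -> Bool
\u._ : b -> c -> Bool
  unify Bool ~ Bool
x : a
  unify a ~ Int
  unify b -> c -> Bool ~ Int -> d
  unify b ~ Int
  unify c -> Bool ~ d
_ _ : c -> Bool
let y : forall. c -> Bool
\x._ : Int -> Int

Answer: Int -> Int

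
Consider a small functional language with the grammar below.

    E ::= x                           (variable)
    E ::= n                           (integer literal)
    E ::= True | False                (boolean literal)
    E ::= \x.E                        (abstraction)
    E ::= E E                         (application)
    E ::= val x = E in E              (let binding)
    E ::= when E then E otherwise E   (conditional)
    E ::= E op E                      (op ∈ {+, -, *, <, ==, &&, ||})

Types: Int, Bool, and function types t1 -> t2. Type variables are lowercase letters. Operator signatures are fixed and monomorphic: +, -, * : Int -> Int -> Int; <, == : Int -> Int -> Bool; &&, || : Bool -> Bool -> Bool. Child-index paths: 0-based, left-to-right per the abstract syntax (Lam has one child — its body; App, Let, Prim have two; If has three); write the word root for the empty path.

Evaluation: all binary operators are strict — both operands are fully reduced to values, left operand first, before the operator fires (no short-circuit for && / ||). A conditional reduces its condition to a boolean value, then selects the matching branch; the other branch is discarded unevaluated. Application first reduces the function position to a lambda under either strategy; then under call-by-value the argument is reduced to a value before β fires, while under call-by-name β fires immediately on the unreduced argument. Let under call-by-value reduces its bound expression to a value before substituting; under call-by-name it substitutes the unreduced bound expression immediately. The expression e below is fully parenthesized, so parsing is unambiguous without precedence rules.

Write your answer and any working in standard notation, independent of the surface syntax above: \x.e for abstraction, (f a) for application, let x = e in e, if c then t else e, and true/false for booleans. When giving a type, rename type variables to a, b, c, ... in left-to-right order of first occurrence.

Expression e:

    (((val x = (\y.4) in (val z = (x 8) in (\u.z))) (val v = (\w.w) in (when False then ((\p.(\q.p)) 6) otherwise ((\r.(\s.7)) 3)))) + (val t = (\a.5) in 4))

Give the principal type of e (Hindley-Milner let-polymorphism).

Trace:
\y._ : a -> Int
let x : forall. a -> Int
x : b -> Int
  unify b -> Int ~ Int -> c
  unify b ~ Int
  unify Int ~ c
_ _ : Int
let z : Int
z : Int
\u._ : d -> Int
w : e
\w._ : e -> e
let v : forall. e -> e
  unify Bool ~ Bool
p : f
\q._ : g -> f
\p._ : f -> g -> f
  unify f -> g -> f ~ Int -> h
  unify f ~ Int
  unify g -> Int ~ h
_ _ : g -> Int
\s._ : j -> Int
\r._ : i -> j -> Int
  unify i -> j -> Int ~ Int -> k
  unify i ~ Int
  unify j -> Int ~ k
_ _ : j -> Int
  unify g -> Int ~ j -> Int
  unify g ~ j
  unify Int ~ Int
  unify d -> Int ~ (j -> Int) -> l
  unify d ~ j -> Int
  unify Int ~ l
_ _ : Int
  unify Int ~ Int
\a._ : m -> Int
let t : forall. m -> Int
  unify Int ~ Int

Answer: Int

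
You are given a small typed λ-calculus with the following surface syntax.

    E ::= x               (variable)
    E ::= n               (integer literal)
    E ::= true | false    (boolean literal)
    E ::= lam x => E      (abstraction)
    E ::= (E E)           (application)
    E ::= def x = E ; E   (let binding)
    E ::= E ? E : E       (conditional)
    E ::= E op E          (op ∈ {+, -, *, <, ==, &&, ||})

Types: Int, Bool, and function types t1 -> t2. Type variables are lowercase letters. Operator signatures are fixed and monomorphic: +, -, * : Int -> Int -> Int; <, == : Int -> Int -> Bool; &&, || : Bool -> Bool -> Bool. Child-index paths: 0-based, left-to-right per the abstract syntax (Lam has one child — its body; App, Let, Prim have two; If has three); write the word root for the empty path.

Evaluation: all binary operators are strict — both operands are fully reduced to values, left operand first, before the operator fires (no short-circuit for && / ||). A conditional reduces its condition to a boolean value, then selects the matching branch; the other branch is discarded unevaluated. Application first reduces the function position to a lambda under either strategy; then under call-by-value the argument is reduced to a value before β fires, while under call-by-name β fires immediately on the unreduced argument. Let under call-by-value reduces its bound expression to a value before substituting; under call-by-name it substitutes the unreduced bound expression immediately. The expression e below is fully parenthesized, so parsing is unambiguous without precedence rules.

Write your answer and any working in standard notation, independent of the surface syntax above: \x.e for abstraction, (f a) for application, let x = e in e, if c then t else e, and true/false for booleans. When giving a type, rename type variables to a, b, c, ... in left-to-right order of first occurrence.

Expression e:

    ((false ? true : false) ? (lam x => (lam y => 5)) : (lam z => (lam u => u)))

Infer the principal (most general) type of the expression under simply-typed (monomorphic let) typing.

Answer: a -> Int -> Int

Trace:
  unify Bool ~ Bool
  unify Bool ~ Bool
  unify Bool ~ Bool
\y._ : b -> Int
\x._ : a -> b -> Int
u : d
\u._ : d -> d
\z._ : c -> d -> d
  unify a -> b -> Int ~ c -> d -> d
  unify a ~ c
  unify b -> Int ~ d -> d
  unify b ~ d
  unify Int ~ d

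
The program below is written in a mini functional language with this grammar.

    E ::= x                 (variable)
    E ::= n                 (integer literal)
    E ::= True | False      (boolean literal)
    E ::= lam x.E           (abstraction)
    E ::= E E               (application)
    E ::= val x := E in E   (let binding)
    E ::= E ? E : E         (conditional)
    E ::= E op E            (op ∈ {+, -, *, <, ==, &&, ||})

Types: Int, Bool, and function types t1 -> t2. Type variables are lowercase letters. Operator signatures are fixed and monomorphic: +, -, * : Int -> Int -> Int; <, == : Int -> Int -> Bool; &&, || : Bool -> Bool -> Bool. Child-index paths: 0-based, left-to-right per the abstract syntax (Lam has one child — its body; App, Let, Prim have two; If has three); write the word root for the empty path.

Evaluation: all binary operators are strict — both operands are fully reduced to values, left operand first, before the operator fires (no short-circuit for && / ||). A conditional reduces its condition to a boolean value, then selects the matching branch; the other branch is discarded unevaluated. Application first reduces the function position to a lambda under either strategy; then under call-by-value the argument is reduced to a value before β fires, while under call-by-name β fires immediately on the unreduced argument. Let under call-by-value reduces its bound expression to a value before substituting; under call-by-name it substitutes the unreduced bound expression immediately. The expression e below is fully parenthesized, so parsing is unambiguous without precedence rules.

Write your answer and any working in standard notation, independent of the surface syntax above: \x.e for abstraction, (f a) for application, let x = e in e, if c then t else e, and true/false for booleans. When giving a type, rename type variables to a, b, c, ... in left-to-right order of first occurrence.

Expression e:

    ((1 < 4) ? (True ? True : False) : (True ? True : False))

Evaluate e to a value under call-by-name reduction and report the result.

Answer: true

Derivation:
step 0: (if (1 < 4) then (if true then true else false) else (if true then true else false))
step 1: [delta@0] (if true then (if true then true else false) else (if true then true else false))
step 2: [if@root] (if true then true else false)
step 3: [if@root] true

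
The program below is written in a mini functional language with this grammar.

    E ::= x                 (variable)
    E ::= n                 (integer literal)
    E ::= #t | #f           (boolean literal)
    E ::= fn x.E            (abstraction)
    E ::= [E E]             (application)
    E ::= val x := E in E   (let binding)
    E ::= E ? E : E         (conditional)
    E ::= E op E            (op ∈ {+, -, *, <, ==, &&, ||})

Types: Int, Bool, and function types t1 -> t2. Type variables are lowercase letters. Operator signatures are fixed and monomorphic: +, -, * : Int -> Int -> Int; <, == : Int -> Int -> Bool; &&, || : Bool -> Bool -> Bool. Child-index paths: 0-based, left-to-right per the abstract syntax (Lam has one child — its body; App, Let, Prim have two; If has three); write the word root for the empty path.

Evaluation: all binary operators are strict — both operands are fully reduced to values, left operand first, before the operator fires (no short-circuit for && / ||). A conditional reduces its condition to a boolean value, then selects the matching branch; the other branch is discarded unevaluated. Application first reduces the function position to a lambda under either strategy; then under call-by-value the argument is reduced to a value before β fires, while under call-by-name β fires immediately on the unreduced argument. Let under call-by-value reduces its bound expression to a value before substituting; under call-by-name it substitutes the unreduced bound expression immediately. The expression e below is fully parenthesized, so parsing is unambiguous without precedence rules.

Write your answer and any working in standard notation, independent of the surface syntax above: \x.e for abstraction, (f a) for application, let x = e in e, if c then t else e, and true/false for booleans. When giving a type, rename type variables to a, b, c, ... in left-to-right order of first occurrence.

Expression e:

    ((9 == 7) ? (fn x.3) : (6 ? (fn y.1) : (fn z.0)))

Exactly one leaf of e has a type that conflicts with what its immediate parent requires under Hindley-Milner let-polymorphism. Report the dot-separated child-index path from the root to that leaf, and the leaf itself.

Trace:
  unify Int ~ Int
  unify Int ~ Int
  unify Bool ~ Bool
\x._ : a -> Int
  unify Int ~ Bool
  FAIL: mismatch Int ~ Bool

Answer: 2.0 : 6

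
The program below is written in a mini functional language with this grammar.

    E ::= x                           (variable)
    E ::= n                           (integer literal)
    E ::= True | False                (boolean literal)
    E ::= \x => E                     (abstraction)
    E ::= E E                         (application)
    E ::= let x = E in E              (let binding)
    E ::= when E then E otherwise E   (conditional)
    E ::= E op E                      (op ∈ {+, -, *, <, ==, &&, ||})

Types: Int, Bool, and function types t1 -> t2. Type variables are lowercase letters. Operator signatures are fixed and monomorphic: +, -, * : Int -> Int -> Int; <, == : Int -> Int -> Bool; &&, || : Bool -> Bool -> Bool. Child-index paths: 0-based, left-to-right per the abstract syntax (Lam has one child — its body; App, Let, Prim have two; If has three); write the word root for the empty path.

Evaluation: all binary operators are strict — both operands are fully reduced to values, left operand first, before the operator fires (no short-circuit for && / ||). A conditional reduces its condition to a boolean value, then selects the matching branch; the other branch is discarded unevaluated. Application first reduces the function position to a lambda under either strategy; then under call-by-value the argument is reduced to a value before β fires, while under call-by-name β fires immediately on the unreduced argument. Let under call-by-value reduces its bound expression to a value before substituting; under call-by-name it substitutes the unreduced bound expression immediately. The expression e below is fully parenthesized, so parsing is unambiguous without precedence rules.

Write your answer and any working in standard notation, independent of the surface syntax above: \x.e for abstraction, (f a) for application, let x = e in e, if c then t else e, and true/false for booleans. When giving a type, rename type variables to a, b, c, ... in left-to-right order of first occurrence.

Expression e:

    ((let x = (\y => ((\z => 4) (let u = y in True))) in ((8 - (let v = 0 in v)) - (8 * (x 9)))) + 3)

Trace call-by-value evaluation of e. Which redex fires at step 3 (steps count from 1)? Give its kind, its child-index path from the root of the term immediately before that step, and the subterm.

Answer: delta at 0.0 : (8 - 0)

Trace:
step 0: ((let x = (\y.((\z.4) (let u = y in true))) in ((8 - (let v = 0 in v)) - (8 * (x 9)))) + 3)
step 1: [let@0] (((8 - (let v = 0 in v)) - (8 * ((\y.((\z.4) (let u = y in true))) 9))) + 3)
step 2: [let@0.0.1] (((8 - 0) - (8 * ((\y.((\z.4) (let u = y in true))) 9))) + 3)
step 3: [delta@0.0] ((8 - (8 * ((\y.((\z.4) (let u = y in true))) 9))) + 3)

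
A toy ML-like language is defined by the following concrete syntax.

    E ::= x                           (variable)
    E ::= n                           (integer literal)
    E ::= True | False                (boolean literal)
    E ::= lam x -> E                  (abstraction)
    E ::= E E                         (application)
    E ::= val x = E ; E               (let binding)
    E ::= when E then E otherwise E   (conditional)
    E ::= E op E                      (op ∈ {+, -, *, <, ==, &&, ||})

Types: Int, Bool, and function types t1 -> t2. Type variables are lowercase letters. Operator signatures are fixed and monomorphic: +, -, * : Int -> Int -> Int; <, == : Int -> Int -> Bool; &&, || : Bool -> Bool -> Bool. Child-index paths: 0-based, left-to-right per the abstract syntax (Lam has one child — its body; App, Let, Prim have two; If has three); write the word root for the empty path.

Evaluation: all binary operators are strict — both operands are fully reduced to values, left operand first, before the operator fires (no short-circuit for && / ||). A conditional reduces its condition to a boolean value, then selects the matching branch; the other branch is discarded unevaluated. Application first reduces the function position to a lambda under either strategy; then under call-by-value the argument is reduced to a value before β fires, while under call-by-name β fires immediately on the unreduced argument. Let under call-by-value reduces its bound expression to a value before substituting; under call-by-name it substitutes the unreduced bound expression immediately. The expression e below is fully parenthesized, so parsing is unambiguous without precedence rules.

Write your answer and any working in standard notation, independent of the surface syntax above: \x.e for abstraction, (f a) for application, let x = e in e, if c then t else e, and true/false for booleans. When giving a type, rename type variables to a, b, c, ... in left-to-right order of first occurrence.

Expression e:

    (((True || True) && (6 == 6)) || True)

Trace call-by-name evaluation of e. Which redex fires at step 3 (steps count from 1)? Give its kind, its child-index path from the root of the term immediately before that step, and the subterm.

Answer: delta at 0 : (true && true)

Trace:
step 0: (((true || true) && (6 == 6)) || true)
step 1: [delta@0.0] ((true && (6 == 6)) || true)
step 2: [delta@0.1] ((true && true) || true)
step 3: [delta@0] (true || true)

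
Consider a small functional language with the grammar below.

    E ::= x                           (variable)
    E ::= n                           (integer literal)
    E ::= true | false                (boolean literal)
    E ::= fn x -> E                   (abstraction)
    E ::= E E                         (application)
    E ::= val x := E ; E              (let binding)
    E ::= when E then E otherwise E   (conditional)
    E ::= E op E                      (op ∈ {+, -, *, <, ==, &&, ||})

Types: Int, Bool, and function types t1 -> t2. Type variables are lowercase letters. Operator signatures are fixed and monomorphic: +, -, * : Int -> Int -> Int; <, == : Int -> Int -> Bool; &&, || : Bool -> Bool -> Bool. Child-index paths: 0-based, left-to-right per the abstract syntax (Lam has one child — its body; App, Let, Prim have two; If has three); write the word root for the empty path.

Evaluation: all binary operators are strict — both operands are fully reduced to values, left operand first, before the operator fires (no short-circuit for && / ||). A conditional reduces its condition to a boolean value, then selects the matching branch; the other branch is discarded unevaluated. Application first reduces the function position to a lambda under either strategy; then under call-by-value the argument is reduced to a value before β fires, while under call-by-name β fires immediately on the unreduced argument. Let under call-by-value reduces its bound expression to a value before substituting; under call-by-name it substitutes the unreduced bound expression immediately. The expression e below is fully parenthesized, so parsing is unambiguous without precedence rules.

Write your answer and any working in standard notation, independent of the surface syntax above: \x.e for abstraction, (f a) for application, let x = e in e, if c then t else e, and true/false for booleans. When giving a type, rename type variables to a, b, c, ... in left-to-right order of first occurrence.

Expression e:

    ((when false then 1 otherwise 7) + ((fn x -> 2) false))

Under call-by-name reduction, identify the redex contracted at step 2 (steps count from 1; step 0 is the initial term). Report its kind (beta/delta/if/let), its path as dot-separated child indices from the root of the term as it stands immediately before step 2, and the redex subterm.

Trace:
step 0: ((if false then 1 else 7) + ((\x.2) false))
step 1: [if@0] (7 + ((\x.2) false))
step 2: [beta@1] (7 + 2)

Answer: beta at 1 : ((\x.2) false)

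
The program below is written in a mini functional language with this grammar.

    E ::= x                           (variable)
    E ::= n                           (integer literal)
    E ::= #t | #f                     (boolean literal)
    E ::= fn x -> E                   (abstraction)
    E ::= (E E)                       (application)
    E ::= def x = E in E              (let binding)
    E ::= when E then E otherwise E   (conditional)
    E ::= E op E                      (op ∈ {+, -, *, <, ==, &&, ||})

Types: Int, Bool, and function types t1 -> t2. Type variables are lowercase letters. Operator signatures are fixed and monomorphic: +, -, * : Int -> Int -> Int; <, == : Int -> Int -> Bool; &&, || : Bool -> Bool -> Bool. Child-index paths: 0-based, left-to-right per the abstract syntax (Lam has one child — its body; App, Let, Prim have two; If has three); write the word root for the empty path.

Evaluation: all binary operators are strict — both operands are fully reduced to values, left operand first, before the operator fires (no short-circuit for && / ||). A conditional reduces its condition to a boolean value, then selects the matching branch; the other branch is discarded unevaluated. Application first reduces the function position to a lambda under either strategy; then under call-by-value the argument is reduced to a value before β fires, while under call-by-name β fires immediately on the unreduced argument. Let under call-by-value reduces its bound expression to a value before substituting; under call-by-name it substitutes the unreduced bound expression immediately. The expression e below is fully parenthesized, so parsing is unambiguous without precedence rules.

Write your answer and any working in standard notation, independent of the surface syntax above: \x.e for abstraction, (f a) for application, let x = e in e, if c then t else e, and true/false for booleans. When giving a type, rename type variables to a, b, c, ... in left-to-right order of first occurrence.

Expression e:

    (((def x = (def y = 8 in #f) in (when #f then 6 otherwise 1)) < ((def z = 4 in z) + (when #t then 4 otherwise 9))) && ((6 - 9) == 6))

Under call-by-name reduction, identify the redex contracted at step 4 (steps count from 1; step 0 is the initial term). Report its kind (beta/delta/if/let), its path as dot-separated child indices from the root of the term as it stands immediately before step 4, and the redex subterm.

Derivation:
step 0: (((let x = (let y = 8 in false) in (if false then 6 else 1)) < ((let z = 4 in z) + (if true then 4 else 9))) && ((6 - 9) == 6))
step 1: [let@0.0] (((if false then 6 else 1) < ((let z = 4 in z) + (if true then 4 else 9))) && ((6 - 9) == 6))
step 2: [if@0.0] ((1 < ((let z = 4 in z) + (if true then 4 else 9))) && ((6 - 9) == 6))
step 3: [let@0.1.0] ((1 < (4 + (if true then 4 else 9))) && ((6 - 9) == 6))
step 4: [if@0.1.1] ((1 < (4 + 4)) && ((6 - 9) == 6))

Answer: if at 0.1.1 : (if true then 4 else 9)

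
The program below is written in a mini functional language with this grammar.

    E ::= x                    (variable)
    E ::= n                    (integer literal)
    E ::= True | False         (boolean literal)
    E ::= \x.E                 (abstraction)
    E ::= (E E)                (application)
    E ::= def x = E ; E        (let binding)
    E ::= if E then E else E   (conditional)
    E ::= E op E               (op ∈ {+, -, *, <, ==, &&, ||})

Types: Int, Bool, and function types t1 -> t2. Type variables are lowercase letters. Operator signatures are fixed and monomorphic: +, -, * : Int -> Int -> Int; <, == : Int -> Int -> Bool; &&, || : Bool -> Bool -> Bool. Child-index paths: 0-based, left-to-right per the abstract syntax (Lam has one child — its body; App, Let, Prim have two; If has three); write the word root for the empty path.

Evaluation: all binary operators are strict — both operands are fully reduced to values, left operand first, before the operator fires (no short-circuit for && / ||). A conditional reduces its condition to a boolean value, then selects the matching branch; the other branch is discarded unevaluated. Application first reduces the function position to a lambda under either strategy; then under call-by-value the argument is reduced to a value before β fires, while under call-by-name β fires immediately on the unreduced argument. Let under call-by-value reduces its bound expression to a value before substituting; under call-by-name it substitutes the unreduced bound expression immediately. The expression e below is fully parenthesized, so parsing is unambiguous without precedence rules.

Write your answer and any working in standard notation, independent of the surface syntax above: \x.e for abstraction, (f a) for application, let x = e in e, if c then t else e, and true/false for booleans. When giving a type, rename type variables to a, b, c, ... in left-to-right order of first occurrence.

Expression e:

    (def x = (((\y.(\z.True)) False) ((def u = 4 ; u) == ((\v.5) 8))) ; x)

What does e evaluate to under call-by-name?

Answer: true

Working:
step 0: (let x = (((\y.(\z.true)) false) ((let u = 4 in u) == ((\v.5) 8))) in x)
step 1: [let@root] (((\y.(\z.true)) false) ((let u = 4 in u) == ((\v.5) 8)))
step 2: [beta@0] ((\z.true) ((let u = 4 in u) == ((\v.5) 8)))
step 3: [beta@root] true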